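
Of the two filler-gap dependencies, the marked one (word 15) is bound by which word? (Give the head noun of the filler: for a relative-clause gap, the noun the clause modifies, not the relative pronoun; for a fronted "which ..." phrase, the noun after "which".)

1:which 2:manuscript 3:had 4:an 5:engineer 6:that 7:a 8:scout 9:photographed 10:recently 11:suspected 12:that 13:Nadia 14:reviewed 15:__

The marked gap is the direct object of "reviewed".
Its filler is the fronted wh-phrase "which manuscript", at word 2.
(The other dependency links word 5 to a gap after word 9.)

2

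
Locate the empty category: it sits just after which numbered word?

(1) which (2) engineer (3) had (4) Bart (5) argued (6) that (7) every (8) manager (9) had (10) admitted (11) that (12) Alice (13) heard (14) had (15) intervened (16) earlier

The displaced element is "which engineer" (word 2).
It is linked across 3 clause boundaries (that → that → Ø).
It functions as the subject of "intervened", so the gap sits immediately after word 13 ("heard").
Base order: Bart had argued that every manager had admitted that Alice heard that which engineer had intervened earlier.

13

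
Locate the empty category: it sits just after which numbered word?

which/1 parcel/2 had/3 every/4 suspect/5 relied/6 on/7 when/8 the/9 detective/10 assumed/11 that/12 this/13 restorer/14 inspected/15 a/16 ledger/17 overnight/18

The displaced element is "which parcel" (word 2).
It functions as the object of the preposition "on" of "relied", so the gap sits immediately after word 7 ("on").
Base order: Every suspect had relied on which parcel when the detective assumed that this restorer inspected a ledger overnight.

7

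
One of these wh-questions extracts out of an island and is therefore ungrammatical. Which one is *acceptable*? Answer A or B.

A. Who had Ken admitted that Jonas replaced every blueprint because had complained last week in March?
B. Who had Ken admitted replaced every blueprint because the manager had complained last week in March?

In A, the wh-phrase is extracted from inside an adjunct island (introduced by "because"), which blocks movement.
In B, the extraction path crosses only that-complement boundaries, which are transparent.
So B is grammatical.

B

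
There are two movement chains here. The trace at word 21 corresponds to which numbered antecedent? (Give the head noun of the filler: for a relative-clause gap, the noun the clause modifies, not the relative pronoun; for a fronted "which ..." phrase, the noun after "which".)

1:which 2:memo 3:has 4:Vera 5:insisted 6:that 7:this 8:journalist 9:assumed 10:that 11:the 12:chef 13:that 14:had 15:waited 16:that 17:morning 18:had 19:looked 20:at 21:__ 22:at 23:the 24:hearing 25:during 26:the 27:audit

The marked gap is the object of the preposition "at" of "looked".
Its filler is the fronted wh-phrase "which memo", at word 2.
(The other dependency links word 12 to a gap after word 13.)

2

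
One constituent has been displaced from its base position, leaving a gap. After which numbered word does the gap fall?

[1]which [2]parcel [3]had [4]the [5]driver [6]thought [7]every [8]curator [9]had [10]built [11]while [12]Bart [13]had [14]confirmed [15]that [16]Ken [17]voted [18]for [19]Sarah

The displaced element is "which parcel" (word 2).
It is linked across 1 clause boundary (Ø).
It functions as the direct object of "built", so the gap sits immediately after word 10 ("built").
Base order: The driver had thought every curator had built which parcel while Bart had confirmed that Ken voted for Sarah.

10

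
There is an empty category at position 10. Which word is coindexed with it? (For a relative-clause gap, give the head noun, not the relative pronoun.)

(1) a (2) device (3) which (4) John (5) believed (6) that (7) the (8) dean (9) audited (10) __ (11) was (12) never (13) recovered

The gap at 10 is the object of "audited", inside a relative clause.
The relative pronoun is "which" (word 3); it is bound by the head noun immediately before it.
Its filler is the head noun "device", at word 2.

2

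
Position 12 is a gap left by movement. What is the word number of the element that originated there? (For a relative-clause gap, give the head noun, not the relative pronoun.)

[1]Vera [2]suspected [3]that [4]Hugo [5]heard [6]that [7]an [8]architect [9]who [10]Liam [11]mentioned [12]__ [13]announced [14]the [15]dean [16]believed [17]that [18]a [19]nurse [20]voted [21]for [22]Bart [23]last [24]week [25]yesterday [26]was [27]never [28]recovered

8

The gap at 12 is the subject of "announced", inside a relative clause.
The relative pronoun is "who" (word 9); it is bound by the head noun immediately before it.
Its filler is the head noun "architect", at word 8.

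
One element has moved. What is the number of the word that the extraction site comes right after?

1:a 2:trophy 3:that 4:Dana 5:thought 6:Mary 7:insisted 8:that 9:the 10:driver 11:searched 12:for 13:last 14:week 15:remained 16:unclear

The displaced element is "a trophy" (word 2).
It is linked across 2 clause boundaries (Ø → that).
It functions as the object of the preposition "for" of "searched", so the gap sits immediately after word 12 ("for").
Base order: Dana thought Mary insisted that the driver searched for a trophy last week.

12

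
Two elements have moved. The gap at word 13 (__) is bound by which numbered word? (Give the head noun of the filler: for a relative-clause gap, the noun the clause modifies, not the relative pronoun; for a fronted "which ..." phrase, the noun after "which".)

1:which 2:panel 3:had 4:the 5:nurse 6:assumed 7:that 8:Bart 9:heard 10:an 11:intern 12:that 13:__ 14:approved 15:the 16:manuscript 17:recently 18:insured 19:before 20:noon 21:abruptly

The marked gap is inside the relative clause, the subject of "approved".
Its filler is the head noun "intern" (via "that"), at word 11.
(The other dependency links word 2 to a gap after word 18.)

11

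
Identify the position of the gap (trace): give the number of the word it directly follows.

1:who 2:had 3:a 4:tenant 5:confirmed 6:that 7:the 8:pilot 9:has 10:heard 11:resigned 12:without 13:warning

The displaced element is "who" (word 1).
It is linked across 2 clause boundaries (that → Ø).
It functions as the subject of "resigned", so the gap sits immediately after word 10 ("heard").
Base order: A tenant had confirmed that the pilot has heard that who resigned without warning.

10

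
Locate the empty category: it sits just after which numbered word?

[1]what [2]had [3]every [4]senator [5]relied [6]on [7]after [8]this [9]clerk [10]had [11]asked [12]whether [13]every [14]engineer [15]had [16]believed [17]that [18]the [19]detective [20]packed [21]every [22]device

6

The displaced element is "what" (word 1).
It functions as the object of the preposition "on" of "relied", so the gap sits immediately after word 6 ("on").
Base order: Every senator had relied on what after this clerk had asked whether every engineer had believed that the detective packed every device.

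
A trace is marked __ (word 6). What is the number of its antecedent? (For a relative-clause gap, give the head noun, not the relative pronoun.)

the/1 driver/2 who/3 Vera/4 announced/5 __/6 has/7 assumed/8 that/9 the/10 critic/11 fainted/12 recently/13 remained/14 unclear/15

2

The gap at 6 is the subject of "assumed", inside a relative clause.
The relative pronoun is "who" (word 3); it is bound by the head noun immediately before it.
Its filler is the head noun "driver", at word 2.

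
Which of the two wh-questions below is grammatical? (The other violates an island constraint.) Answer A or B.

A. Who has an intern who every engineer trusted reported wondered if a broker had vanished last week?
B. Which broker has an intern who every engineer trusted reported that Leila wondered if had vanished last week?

In B, the wh-phrase is extracted from inside a wh-island (introduced by "if"), which blocks movement.
In A, the extraction path crosses only that-complement boundaries, which are transparent.
So A is grammatical.

A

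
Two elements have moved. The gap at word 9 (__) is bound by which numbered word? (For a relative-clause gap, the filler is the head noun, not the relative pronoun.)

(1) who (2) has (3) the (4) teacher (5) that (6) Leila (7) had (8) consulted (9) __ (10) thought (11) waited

4

The marked gap is inside the relative clause, the direct object of "consulted".
Its filler is the head noun "teacher" (via "that"), at word 4.
(The other dependency links word 1 to a gap after word 10.)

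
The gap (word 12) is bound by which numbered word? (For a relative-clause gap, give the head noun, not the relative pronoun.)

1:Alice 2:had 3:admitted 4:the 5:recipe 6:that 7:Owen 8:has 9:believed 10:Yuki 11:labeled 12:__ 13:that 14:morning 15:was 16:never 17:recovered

5

The gap at 12 is the object of "labeled", inside a relative clause.
The relative pronoun is "that" (word 6); it is bound by the head noun immediately before it.
Its filler is the head noun "recipe", at word 5.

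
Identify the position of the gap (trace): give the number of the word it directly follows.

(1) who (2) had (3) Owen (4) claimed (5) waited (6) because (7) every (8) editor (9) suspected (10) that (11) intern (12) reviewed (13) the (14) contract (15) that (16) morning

4

The displaced element is "who" (word 1).
It is linked across 1 clause boundary (Ø).
It functions as the subject of "waited", so the gap sits immediately after word 4 ("claimed").
Base order: Owen had claimed that who waited because every editor suspected that intern reviewed the contract that morning.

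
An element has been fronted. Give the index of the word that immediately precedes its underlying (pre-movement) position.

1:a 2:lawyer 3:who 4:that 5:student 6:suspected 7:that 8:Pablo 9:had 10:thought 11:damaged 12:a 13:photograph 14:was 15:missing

The displaced element is "a lawyer" (word 2).
It is linked across 2 clause boundaries (that → Ø).
It functions as the subject of "damaged", so the gap sits immediately after word 10 ("thought").
Base order: That student suspected that Pablo had thought that a lawyer damaged a photograph.

10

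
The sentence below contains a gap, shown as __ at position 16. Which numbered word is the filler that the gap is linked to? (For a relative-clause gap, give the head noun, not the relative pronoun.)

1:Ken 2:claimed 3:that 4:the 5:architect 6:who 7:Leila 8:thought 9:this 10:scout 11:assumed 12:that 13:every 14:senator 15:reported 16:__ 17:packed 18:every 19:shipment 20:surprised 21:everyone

5

The gap at 16 is the subject of "packed", inside a relative clause.
The relative pronoun is "who" (word 6); it is bound by the head noun immediately before it.
Its filler is the head noun "architect", at word 5.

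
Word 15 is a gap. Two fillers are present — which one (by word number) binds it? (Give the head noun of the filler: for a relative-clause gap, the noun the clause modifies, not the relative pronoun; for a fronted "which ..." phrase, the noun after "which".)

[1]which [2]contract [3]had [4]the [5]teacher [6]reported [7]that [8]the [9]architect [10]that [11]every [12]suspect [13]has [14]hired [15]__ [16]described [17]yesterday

9

The marked gap is inside the relative clause, the direct object of "hired".
Its filler is the head noun "architect" (via "that"), at word 9.
(The other dependency links word 2 to a gap after word 16.)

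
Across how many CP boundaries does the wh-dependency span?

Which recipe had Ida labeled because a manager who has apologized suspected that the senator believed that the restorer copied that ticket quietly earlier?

"which recipe" originates inside the matrix clause — no clause boundary is crossed.

0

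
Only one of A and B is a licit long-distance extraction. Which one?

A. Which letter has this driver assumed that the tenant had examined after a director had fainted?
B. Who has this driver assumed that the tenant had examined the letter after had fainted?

In B, the wh-phrase is extracted from inside an adjunct island (introduced by "after"), which blocks movement.
In A, the extraction path crosses only that-complement boundaries, which are transparent.
So A is grammatical.

A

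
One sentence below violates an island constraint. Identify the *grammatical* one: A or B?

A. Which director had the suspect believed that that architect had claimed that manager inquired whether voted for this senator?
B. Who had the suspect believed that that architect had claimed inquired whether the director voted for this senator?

In A, the wh-phrase is extracted from inside a wh-island (introduced by "whether"), which blocks movement.
In B, the extraction path crosses only that-complement boundaries, which are transparent.
So B is grammatical.

B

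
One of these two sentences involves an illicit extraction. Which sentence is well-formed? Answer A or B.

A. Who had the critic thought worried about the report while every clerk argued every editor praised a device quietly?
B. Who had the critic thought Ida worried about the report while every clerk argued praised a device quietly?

In B, the wh-phrase is extracted from inside an adjunct island (introduced by "while"), which blocks movement.
In A, the extraction path crosses only that-complement boundaries, which are transparent.
So A is grammatical.

A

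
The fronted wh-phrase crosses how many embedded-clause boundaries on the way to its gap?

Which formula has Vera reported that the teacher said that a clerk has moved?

2

"which formula" is extracted from the object of "moved".
Boundaries crossed, outermost first: [that], [that] — 2 in total.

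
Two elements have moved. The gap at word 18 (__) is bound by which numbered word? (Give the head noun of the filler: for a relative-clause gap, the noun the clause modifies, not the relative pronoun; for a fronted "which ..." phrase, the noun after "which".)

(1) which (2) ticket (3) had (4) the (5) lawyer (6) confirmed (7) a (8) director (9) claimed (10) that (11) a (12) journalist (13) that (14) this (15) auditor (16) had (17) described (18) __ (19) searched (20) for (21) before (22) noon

12

The marked gap is inside the relative clause, the direct object of "described".
Its filler is the head noun "journalist" (via "that"), at word 12.
(The other dependency links word 2 to a gap after word 20.)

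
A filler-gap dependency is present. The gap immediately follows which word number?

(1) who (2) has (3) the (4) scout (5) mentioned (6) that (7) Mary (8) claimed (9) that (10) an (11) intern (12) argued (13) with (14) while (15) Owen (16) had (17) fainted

13

The displaced element is "who" (word 1).
It is linked across 2 clause boundaries (that → that).
It functions as the object of the preposition "with" of "argued", so the gap sits immediately after word 13 ("with").
Base order: The scout has mentioned that Mary claimed that an intern argued with who while Owen had fainted.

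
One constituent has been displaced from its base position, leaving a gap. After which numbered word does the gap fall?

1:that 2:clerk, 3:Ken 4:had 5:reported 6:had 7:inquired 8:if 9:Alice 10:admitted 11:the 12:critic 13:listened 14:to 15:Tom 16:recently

5

The displaced element is "that clerk" (word 2).
It is linked across 1 clause boundary (Ø).
It functions as the subject of "inquired", so the gap sits immediately after word 5 ("reported").
Base order: Ken had reported that that clerk had inquired if Alice admitted the critic listened to Tom recently.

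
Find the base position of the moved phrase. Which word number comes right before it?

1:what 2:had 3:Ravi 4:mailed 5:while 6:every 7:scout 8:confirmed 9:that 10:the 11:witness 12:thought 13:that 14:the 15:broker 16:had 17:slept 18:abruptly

The displaced element is "what" (word 1).
It functions as the direct object of "mailed", so the gap sits immediately after word 4 ("mailed").
Base order: Ravi had mailed what while every scout confirmed that the witness thought that the broker had slept abruptly.

4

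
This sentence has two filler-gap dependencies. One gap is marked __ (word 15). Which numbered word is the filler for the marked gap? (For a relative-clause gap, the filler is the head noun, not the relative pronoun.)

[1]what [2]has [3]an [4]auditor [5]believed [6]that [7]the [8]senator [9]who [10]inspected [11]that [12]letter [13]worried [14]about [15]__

The marked gap is the object of the preposition "about" of "worried".
Its filler is the fronted wh-phrase "what", at word 1.
(The other dependency links word 8 to a gap after word 9.)

1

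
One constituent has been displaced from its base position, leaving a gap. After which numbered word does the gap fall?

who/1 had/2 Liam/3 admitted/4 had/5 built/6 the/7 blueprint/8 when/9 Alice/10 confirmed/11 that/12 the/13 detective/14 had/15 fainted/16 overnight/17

4

The displaced element is "who" (word 1).
It is linked across 1 clause boundary (Ø).
It functions as the subject of "built", so the gap sits immediately after word 4 ("admitted").
Base order: Liam had admitted that who had built the blueprint when Alice confirmed that the detective had fainted overnight.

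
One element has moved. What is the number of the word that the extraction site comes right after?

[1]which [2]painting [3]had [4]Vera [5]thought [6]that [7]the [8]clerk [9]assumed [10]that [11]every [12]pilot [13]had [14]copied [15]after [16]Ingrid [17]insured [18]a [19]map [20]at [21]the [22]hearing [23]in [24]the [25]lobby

14

The displaced element is "which painting" (word 2).
It is linked across 2 clause boundaries (that → that).
It functions as the direct object of "copied", so the gap sits immediately after word 14 ("copied").
Base order: Vera had thought that the clerk assumed that every pilot had copied which painting after Ingrid insured a map at the hearing in the lobby.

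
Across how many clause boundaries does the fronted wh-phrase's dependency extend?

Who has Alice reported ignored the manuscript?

1

"who" is extracted from the subject of "ignored".
Boundaries crossed, outermost first: [Ø] — 1 in total.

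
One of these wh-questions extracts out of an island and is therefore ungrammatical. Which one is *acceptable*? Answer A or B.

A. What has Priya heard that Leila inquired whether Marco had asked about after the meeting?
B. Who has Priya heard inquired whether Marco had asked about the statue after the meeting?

B

In A, the wh-phrase is extracted from inside a wh-island (introduced by "whether"), which blocks movement.
In B, the extraction path crosses only that-complement boundaries, which are transparent.
So B is grammatical.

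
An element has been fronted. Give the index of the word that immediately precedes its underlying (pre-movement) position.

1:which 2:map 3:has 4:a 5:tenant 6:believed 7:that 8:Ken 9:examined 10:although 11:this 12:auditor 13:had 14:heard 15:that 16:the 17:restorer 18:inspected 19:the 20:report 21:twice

The displaced element is "which map" (word 2).
It is linked across 1 clause boundary (that).
It functions as the direct object of "examined", so the gap sits immediately after word 9 ("examined").
Base order: A tenant has believed that Ken examined which map although this auditor had heard that the restorer inspected the report twice.

9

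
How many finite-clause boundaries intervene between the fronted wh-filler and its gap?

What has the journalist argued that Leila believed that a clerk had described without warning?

2

"what" is extracted from the object of "described".
Boundaries crossed, outermost first: [that], [that] — 2 in total.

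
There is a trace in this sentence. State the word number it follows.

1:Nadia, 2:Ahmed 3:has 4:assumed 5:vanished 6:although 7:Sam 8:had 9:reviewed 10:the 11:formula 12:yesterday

The displaced element is "Nadia" (word 1).
It is linked across 1 clause boundary (Ø).
It functions as the subject of "vanished", so the gap sits immediately after word 4 ("assumed").
Base order: Ahmed has assumed Nadia vanished although Sam had reviewed the formula yesterday.

4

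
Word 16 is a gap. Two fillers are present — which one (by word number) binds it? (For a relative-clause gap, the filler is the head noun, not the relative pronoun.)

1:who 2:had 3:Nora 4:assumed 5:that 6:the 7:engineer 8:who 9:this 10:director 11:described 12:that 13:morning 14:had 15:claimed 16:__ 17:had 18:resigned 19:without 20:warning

The marked gap is the subject of "resigned".
Its filler is the fronted wh-phrase "who", at word 1.
(The other dependency links word 7 to a gap after word 11.)

1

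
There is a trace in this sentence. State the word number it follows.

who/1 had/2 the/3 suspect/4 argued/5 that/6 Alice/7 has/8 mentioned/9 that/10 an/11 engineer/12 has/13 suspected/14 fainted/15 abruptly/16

The displaced element is "who" (word 1).
It is linked across 3 clause boundaries (that → that → Ø).
It functions as the subject of "fainted", so the gap sits immediately after word 14 ("suspected").
Base order: The suspect had argued that Alice has mentioned that an engineer has suspected who fainted abruptly.

14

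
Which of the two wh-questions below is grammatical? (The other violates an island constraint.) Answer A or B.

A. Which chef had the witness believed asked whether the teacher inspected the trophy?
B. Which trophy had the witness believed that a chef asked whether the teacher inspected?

In B, the wh-phrase is extracted from inside a wh-island (introduced by "whether"), which blocks movement.
In A, the extraction path crosses only that-complement boundaries, which are transparent.
So A is grammatical.

A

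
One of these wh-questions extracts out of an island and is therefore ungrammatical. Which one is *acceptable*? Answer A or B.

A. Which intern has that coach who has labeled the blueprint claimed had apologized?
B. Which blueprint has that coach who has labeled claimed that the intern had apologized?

In B, the wh-phrase is extracted from inside a complex-NP island (relative clause) (introduced by "who"), which blocks movement.
In A, the extraction path crosses only that-complement boundaries, which are transparent.
So A is grammatical.

A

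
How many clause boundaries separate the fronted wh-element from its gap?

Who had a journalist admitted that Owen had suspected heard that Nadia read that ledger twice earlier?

2

"who" is extracted from the subject of "heard".
Boundaries crossed, outermost first: [that], [Ø] — 2 in total.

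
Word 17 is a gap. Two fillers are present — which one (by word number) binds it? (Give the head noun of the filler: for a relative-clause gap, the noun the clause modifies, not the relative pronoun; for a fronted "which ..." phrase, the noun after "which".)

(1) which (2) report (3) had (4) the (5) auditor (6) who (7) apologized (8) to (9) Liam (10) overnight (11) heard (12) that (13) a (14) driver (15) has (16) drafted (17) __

The marked gap is the direct object of "drafted".
Its filler is the fronted wh-phrase "which report", at word 2.
(The other dependency links word 5 to a gap after word 6.)

2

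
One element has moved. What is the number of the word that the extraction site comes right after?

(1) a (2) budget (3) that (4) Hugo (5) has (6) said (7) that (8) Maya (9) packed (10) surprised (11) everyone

The displaced element is "a budget" (word 2).
It is linked across 1 clause boundary (that).
It functions as the direct object of "packed", so the gap sits immediately after word 9 ("packed").
Base order: Hugo has said that Maya packed a budget.

9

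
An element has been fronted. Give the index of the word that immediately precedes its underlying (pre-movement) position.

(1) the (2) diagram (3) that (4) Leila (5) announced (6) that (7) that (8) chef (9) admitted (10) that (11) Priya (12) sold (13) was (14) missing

12

The displaced element is "the diagram" (word 2).
It is linked across 2 clause boundaries (that → that).
It functions as the direct object of "sold", so the gap sits immediately after word 12 ("sold").
Base order: Leila announced that that chef admitted that Priya sold the diagram.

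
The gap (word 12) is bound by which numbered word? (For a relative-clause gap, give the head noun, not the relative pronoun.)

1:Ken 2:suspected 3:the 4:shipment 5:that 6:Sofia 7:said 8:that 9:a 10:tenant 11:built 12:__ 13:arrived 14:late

The gap at 12 is the object of "built", inside a relative clause.
The relative pronoun is "that" (word 5); it is bound by the head noun immediately before it.
Its filler is the head noun "shipment", at word 4.

4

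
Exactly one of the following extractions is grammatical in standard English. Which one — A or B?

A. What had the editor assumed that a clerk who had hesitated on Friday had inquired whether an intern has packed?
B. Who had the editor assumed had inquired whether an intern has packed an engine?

In A, the wh-phrase is extracted from inside a wh-island (introduced by "whether"), which blocks movement.
In B, the extraction path crosses only that-complement boundaries, which are transparent.
So B is grammatical.

B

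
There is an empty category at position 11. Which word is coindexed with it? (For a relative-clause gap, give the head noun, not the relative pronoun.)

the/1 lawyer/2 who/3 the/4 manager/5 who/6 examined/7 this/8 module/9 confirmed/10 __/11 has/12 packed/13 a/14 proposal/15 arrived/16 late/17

The gap at 11 is the subject of "packed", inside a relative clause.
The relative pronoun is "who" (word 3); it is bound by the head noun immediately before it.
Its filler is the head noun "lawyer", at word 2.

2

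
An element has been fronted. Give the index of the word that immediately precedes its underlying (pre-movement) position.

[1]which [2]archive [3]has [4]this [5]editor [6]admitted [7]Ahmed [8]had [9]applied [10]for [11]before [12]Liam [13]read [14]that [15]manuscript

10

The displaced element is "which archive" (word 2).
It is linked across 1 clause boundary (Ø).
It functions as the object of the preposition "for" of "applied", so the gap sits immediately after word 10 ("for").
Base order: This editor has admitted Ahmed had applied for which archive before Liam read that manuscript.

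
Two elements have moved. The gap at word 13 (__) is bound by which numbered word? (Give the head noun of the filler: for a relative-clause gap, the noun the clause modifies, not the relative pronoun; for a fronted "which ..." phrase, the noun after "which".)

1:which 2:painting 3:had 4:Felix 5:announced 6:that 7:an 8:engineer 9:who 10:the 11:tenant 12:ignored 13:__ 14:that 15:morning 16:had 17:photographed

8

The marked gap is inside the relative clause, the direct object of "ignored".
Its filler is the head noun "engineer" (via "who"), at word 8.
(The other dependency links word 2 to a gap after word 17.)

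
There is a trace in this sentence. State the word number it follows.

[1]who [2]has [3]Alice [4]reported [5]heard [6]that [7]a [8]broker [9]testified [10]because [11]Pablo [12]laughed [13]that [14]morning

4

The displaced element is "who" (word 1).
It is linked across 1 clause boundary (Ø).
It functions as the subject of "heard", so the gap sits immediately after word 4 ("reported").
Base order: Alice has reported that who heard that a broker testified because Pablo laughed that morning.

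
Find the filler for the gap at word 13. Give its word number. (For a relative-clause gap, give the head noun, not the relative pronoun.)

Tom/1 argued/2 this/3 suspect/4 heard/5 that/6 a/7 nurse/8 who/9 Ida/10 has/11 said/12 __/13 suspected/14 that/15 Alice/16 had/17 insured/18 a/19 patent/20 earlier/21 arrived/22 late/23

The gap at 13 is the subject of "suspected", inside a relative clause.
The relative pronoun is "who" (word 9); it is bound by the head noun immediately before it.
Its filler is the head noun "nurse", at word 8.

8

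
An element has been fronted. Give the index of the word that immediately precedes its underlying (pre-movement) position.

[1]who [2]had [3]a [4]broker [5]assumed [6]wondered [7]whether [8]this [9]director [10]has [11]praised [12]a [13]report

5

The displaced element is "who" (word 1).
It is linked across 1 clause boundary (Ø).
It functions as the subject of "wondered", so the gap sits immediately after word 5 ("assumed").
Base order: A broker had assumed that who wondered whether this director has praised a report.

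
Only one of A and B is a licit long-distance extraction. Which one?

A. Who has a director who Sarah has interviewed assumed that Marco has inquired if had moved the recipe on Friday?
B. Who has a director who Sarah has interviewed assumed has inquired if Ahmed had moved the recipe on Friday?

In A, the wh-phrase is extracted from inside a wh-island (introduced by "if"), which blocks movement.
In B, the extraction path crosses only that-complement boundaries, which are transparent.
So B is grammatical.

B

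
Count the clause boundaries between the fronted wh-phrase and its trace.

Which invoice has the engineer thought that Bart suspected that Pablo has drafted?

2

"which invoice" is extracted from the object of "drafted".
Boundaries crossed, outermost first: [that], [that] — 2 in total.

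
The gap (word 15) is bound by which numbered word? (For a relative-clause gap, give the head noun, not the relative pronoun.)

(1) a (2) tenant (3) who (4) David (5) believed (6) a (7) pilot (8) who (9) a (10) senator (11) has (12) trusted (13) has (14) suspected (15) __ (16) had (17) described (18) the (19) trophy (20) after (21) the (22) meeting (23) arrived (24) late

2

The gap at 15 is the subject of "described", inside a relative clause.
The relative pronoun is "who" (word 3); it is bound by the head noun immediately before it.
Its filler is the head noun "tenant", at word 2.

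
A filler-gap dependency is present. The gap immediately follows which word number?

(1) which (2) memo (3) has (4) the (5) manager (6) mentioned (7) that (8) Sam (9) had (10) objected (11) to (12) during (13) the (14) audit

11

The displaced element is "which memo" (word 2).
It is linked across 1 clause boundary (that).
It functions as the object of the preposition "to" of "objected", so the gap sits immediately after word 11 ("to").
Base order: The manager has mentioned that Sam had objected to which memo during the audit.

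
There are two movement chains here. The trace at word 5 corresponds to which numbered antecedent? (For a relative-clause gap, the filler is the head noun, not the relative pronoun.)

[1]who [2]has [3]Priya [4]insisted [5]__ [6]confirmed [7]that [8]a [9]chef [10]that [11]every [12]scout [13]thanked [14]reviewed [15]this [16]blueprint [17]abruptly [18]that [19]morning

The marked gap is the subject of "confirmed".
Its filler is the fronted wh-phrase "who", at word 1.
(The other dependency links word 9 to a gap after word 13.)

1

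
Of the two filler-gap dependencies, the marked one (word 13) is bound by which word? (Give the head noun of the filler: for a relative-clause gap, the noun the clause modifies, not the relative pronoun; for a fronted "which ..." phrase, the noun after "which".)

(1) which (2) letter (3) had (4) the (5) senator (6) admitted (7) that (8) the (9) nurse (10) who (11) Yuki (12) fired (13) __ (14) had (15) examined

The marked gap is inside the relative clause, the direct object of "fired".
Its filler is the head noun "nurse" (via "who"), at word 9.
(The other dependency links word 2 to a gap after word 15.)

9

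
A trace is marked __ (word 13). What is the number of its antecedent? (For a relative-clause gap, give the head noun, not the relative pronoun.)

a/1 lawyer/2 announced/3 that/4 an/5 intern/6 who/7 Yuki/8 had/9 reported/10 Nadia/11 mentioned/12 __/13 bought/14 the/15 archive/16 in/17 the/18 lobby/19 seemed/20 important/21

6

The gap at 13 is the subject of "bought", inside a relative clause.
The relative pronoun is "who" (word 7); it is bound by the head noun immediately before it.
Its filler is the head noun "intern", at word 6.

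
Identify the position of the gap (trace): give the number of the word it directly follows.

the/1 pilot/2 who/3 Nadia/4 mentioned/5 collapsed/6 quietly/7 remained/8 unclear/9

5

The displaced element is "the pilot" (word 2).
It is linked across 1 clause boundary (Ø).
It functions as the subject of "collapsed", so the gap sits immediately after word 5 ("mentioned").
Base order: Nadia mentioned that the pilot collapsed quietly.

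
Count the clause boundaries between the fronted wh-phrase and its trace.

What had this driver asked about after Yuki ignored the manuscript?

0

"what" originates inside the matrix clause — no clause boundary is crossed.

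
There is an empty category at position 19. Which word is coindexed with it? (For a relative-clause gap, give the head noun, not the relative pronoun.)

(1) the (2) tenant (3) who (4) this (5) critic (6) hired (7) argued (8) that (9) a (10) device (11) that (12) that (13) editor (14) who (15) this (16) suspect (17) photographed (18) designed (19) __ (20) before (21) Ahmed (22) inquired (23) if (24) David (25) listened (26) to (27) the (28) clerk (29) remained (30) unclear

The gap at 19 is the object of "designed", inside a relative clause.
The relative pronoun is "that" (word 11); it is bound by the head noun immediately before it.
Its filler is the head noun "device", at word 10.

10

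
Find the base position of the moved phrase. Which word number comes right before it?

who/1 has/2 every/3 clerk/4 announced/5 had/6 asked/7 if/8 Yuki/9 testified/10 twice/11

The displaced element is "who" (word 1).
It is linked across 1 clause boundary (Ø).
It functions as the subject of "asked", so the gap sits immediately after word 5 ("announced").
Base order: Every clerk has announced that who had asked if Yuki testified twice.

5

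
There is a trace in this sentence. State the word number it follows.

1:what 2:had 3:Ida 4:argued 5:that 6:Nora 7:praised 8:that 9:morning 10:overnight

The displaced element is "what" (word 1).
It is linked across 1 clause boundary (that).
It functions as the direct object of "praised", so the gap sits immediately after word 7 ("praised").
Base order: Ida had argued that Nora praised what that morning overnight.

7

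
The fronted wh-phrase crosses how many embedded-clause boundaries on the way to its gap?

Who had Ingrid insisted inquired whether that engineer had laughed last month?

"who" is extracted from the subject of "inquired".
Boundaries crossed, outermost first: [Ø] — 1 in total.

1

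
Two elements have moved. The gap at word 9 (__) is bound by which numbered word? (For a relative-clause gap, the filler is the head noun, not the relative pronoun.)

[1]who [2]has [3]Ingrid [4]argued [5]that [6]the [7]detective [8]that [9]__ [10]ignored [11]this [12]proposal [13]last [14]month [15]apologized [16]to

7

The marked gap is inside the relative clause, the subject of "ignored".
Its filler is the head noun "detective" (via "that"), at word 7.
(The other dependency links word 1 to a gap after word 16.)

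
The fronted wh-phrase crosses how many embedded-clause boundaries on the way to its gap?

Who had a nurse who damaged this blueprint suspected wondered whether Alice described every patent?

"who" is extracted from the subject of "wondered".
Boundaries crossed, outermost first: [Ø] — 1 in total.

1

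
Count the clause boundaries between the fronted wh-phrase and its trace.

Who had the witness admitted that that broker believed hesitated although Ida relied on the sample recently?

"who" is extracted from the subject of "hesitated".
Boundaries crossed, outermost first: [that], [Ø] — 2 in total.

2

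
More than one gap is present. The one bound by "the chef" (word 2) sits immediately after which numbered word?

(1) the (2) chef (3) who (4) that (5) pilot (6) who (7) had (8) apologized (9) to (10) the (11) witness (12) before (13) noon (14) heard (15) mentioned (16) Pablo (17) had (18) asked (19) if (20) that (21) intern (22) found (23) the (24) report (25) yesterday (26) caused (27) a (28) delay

14

The displaced element is "the chef" (word 2).
It is linked across 1 clause boundary (Ø).
It functions as the subject of "mentioned", so the gap sits immediately after word 14 ("heard").
Base order: That pilot who had apologized to the witness before noon heard that the chef mentioned Pablo had asked if that intern found the report yesterday.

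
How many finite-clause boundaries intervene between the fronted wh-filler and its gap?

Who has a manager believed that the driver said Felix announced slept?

3

"who" is extracted from the subject of "slept".
Boundaries crossed, outermost first: [that], [Ø], [Ø] — 3 in total.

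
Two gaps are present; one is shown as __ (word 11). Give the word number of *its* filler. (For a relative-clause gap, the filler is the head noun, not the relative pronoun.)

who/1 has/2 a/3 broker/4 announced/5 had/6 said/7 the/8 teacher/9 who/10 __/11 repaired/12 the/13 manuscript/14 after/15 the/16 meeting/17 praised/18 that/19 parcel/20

9

The marked gap is inside the relative clause, the subject of "repaired".
Its filler is the head noun "teacher" (via "who"), at word 9.
(The other dependency links word 1 to a gap after word 5.)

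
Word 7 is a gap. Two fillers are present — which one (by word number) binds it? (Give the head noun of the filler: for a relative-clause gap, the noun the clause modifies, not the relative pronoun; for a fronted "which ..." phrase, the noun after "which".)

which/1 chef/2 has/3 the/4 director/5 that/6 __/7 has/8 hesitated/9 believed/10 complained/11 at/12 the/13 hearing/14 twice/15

5

The marked gap is inside the relative clause, the subject of "hesitated".
Its filler is the head noun "director" (via "that"), at word 5.
(The other dependency links word 2 to a gap after word 10.)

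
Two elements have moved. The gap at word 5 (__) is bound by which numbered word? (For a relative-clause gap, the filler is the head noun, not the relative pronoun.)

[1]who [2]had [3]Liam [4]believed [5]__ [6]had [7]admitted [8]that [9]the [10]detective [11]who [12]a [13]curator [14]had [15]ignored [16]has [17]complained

1

The marked gap is the subject of "admitted".
Its filler is the fronted wh-phrase "who", at word 1.
(The other dependency links word 10 to a gap after word 15.)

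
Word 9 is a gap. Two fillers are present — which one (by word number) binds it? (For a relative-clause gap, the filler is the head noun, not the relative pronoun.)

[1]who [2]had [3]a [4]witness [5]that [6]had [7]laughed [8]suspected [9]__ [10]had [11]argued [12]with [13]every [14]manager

The marked gap is the subject of "argued".
Its filler is the fronted wh-phrase "who", at word 1.
(The other dependency links word 4 to a gap after word 5.)

1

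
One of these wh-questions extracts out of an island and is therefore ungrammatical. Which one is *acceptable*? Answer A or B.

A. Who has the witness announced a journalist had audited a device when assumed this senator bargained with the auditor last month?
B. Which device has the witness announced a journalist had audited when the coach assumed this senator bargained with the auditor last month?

In A, the wh-phrase is extracted from inside an adjunct island (introduced by "when"), which blocks movement.
In B, the extraction path crosses only that-complement boundaries, which are transparent.
So B is grammatical.

B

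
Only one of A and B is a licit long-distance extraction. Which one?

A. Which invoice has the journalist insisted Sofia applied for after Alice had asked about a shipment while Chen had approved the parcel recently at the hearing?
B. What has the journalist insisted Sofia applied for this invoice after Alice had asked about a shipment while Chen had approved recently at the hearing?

A

In B, the wh-phrase is extracted from inside an adjunct island (introduced by "after"), which blocks movement.
In A, the extraction path crosses only that-complement boundaries, which are transparent.
So A is grammatical.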